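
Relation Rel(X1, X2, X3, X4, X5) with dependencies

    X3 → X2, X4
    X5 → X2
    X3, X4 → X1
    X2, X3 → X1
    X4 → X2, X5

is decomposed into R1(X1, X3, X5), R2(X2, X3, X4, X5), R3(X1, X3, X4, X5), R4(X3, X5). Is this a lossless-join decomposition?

Chase test. Columns are X1, X2, X3, X4, X5; row i has aⱼ where attribute j ∈ Ri, else bᵢⱼ.
Initial tableau (one row per fragment):
  row 1: a1 b12 a3 b14 a5
  row 2: b21 a2 a3 a4 a5
  row 3: a1 b32 a3 a4 a5
  row 4: b41 b42 a3 b44 a5
Rows 1 and 2 agree on X3; apply X3→X2, X4 and equate their X2, X4 entries.
Rows 1 and 3 agree on X3; apply X3→X2, X4 and equate their X2, X4 entries.
Rows 1 and 4 agree on X3; apply X3→X2, X4 and equate their X2, X4 entries.
Rows 1 and 2 agree on X3, X4; apply X3, X4→X1 and equate their X1 entries.
Rows 1 and 4 agree on X3, X4; apply X3, X4→X1 and equate their X1 entries.
Row 1 is now all distinguished symbols — the join is lossless.

Yes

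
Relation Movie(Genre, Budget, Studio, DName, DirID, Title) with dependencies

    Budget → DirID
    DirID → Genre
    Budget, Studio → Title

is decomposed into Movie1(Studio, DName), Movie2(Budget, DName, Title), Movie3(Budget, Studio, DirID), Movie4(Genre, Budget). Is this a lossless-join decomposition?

No

Chase test. Columns are Genre, Budget, Studio, DName, DirID, Title; row i has aⱼ where attribute j ∈ Moviei, else bᵢⱼ.
Initial tableau (one row per fragment):
  row 1: b11 b12 a3 a4 b15 b16
  row 2: b21 a2 b23 a4 b25 a6
  row 3: b31 a2 a3 b34 a5 b36
  row 4: a1 a2 b43 b44 b45 b46
Rows 2 and 3 agree on Budget; apply Budget→DirID and equate their DirID entries.
Rows 2 and 4 agree on Budget; apply Budget→DirID and equate their DirID entries.
Rows 2 and 3 agree on DirID; apply DirID→Genre and equate their Genre entries.
Rows 2 and 4 agree on DirID; apply DirID→Genre and equate their Genre entries.
No row becomes fully distinguished — the join is lossy.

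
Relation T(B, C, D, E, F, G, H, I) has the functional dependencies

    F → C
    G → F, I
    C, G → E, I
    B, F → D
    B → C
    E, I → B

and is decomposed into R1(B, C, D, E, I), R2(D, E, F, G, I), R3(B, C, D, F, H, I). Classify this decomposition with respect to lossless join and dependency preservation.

lossy but dependency-preserving

Lossless test (chase): Rows 2 and 3 agree on F; apply F→C and equate their C entries. Rows 1 and 2 agree on E, I; apply E, I→B and equate their B entries. No row becomes fully distinguished — the join is lossy.
Dependency preservation: C, G → E, I is not contained in any single fragment, but the restricted closure of its left-hand side across the fragments still reaches the right-hand side; the remaining FDs each lie inside some fragment. All dependencies are preserved.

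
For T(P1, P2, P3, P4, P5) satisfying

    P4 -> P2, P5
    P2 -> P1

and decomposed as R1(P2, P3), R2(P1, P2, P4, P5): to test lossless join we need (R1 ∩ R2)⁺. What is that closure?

P1, P2

R1 ∩ R2 = {P2}.
P2 → P1 applies, adding P1
Closure: {P1, P2}.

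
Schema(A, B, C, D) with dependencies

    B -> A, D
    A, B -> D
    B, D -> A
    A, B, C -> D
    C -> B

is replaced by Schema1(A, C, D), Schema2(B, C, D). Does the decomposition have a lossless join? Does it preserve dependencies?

Lossless test: (C, D)⁺ = {A, B, C, D}, which contains all of one fragment — lossless.
Dependency preservation: the restricted closure of {B} across the fragments never reaches {A, D}, so B → A, D cannot be enforced without a join — not preserved.

lossless but not dependency-preserving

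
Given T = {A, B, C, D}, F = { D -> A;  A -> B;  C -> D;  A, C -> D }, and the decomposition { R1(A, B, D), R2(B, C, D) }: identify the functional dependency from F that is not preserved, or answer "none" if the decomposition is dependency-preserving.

none

D → A lies within R1.
A → B lies within R1.
C → D lies within R2.
A, C → D: restricted closure across fragments reaches D.
Every dependency is enforceable on the fragments, so the decomposition is dependency-preserving.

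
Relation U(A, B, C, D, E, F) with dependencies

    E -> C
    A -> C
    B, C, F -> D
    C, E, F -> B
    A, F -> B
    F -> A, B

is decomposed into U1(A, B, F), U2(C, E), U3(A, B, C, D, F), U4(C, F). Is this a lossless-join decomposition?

Chase test. Columns are A, B, C, D, E, F; row i has aⱼ where attribute j ∈ Ui, else bᵢⱼ.
Initial tableau (one row per fragment):
  row 1: a1 a2 b13 b14 b15 a6
  row 2: b21 b22 a3 b24 a5 b26
  row 3: a1 a2 a3 a4 b35 a6
  row 4: b41 b42 a3 b44 b45 a6
Rows 1 and 3 agree on A; apply A→C and equate their C entries.
Rows 1 and 3 agree on B, C, F; apply B, C, F→D and equate their D entries.
Rows 1 and 4 agree on F; apply F→A, B and equate their A, B entries.
Rows 1 and 4 agree on B, C, F; apply B, C, F→D and equate their D entries.
No row becomes fully distinguished — the join is lossy.

No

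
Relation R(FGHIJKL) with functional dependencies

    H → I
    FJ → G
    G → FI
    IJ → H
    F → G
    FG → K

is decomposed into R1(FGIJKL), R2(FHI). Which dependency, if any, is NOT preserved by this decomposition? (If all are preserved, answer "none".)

Check IJ → H: no single fragment contains all of {HIJ}, and the restricted closure of {IJ} across the fragments never reaches {H}.
H → I is preserved.
FJ → G is preserved.
G → FI is preserved.
F → G is preserved.
FG → K is preserved.

IJ → H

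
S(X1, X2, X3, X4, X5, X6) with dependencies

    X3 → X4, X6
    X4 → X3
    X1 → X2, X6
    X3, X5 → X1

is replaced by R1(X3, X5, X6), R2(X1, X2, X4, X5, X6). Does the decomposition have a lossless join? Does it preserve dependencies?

Lossless test: (X5, X6)⁺ = {X5, X6}, which is a superkey of neither fragment — lossy.
Dependency preservation: the restricted closure of {X3} across the fragments never reaches {X4, X6}, so X3 → X4, X6 cannot be enforced without a join — not preserved.

lossy and not dependency-preserving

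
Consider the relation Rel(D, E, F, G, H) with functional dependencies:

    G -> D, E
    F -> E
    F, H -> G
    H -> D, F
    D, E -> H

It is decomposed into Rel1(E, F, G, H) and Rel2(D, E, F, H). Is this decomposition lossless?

Yes

Common attributes: Rel1 ∩ Rel2 = {E, F, H}.
Closure of {E, F, H}: F, H → G applies, adding G; H → D, F applies, adding D. So (E, F, H)⁺ = {D, E, F, G, H}.
This closure contains every attribute of Rel1, so Rel1 ∩ Rel2 → Rel1. The join is lossless.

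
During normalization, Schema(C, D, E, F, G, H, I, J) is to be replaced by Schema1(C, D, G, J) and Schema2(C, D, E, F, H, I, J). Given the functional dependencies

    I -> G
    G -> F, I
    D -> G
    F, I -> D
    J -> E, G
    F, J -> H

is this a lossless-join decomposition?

Yes

Common attributes: Schema1 ∩ Schema2 = {C, D, J}.
Closure of {C, D, J}: D → G applies, adding G; J → E, G applies, adding E; G → F, I applies, adding F, I; F, J → H applies, adding H. So (C, D, J)⁺ = {C, D, E, F, G, H, I, J}.
This closure contains every attribute of Schema1, so Schema1 ∩ Schema2 → Schema1. The join is lossless.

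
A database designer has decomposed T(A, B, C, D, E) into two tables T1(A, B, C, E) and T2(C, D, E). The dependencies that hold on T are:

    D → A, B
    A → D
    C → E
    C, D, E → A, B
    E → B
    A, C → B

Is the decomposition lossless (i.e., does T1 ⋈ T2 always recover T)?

No

Common attributes: T1 ∩ T2 = {C, E}.
Closure of {C, E}: E → B applies, adding B. So (C, E)⁺ = {B, C, E}.
The closure contains neither all of T1 = {A, B, C, E} nor all of T2 = {C, D, E}, so the common attributes are not a superkey of either fragment. The join is lossy.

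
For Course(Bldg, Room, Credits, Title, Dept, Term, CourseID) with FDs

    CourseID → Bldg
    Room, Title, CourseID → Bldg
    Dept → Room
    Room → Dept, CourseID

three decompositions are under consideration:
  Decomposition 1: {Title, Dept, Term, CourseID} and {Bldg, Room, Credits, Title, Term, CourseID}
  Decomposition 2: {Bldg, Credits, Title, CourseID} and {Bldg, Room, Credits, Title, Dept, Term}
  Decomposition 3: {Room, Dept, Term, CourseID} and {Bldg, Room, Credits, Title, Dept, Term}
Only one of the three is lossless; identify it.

Decomposition 3

Decomposition 1: common = {Title, Term, CourseID}, closure = {Bldg, Title, Term, CourseID} → lossy.
Decomposition 2: common = {Bldg, Credits, Title}, closure = {Bldg, Credits, Title} → lossy.
Decomposition 3: common = {Room, Dept, Term}, closure = {Bldg, Room, Dept, Term, CourseID} → lossless.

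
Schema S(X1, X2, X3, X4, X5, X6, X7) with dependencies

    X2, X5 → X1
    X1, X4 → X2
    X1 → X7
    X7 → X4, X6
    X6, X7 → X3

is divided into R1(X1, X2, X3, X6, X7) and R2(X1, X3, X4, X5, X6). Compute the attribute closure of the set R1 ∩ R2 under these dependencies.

R1 ∩ R2 = {X1, X3, X6}.
X1 → X7 applies, adding X7
X7 → X4, X6 applies, adding X4
X1, X4 → X2 applies, adding X2
Closure: {X1, X2, X3, X4, X6, X7}.

X1, X2, X3, X4, X6, X7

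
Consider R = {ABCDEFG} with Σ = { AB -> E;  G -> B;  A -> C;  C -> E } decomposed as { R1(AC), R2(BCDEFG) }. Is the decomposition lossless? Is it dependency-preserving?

lossy but dependency-preserving

Lossless test: (C)⁺ = {CE}, which is a superkey of neither fragment — lossy.
Dependency preservation: AB → E is not contained in any single fragment, but the restricted closure of its left-hand side across the fragments still reaches the right-hand side; the remaining FDs each lie inside some fragment. All dependencies are preserved.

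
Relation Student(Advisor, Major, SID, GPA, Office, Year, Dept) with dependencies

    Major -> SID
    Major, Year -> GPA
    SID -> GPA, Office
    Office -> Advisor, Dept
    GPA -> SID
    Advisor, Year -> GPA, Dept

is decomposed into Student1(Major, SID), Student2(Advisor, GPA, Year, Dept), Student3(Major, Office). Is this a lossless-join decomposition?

No

Chase test. Columns are Advisor, Major, SID, GPA, Office, Year, Dept; row i has aⱼ where attribute j ∈ Studenti, else bᵢⱼ.
Initial tableau (one row per fragment):
  row 1: b11 a2 a3 b14 b15 b16 b17
  row 2: a1 b22 b23 a4 b25 a6 a7
  row 3: b31 a2 b33 b34 a5 b36 b37
Rows 1 and 3 agree on Major; apply Major→SID and equate their SID entries.
Rows 1 and 3 agree on SID; apply SID→GPA, Office and equate their GPA, Office entries.
Rows 1 and 3 agree on Office; apply Office→Advisor, Dept and equate their Advisor, Dept entries.
No row becomes fully distinguished — the join is lossy.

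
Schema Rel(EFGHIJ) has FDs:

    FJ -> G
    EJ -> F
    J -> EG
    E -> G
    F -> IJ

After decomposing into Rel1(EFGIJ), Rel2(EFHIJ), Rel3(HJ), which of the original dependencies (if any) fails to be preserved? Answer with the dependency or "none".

FJ → G lies within Rel1.
EJ → F lies within Rel1.
J → EG lies within Rel1.
E → G lies within Rel1.
F → IJ lies within Rel1.
Every dependency is enforceable on the fragments, so the decomposition is dependency-preserving.

none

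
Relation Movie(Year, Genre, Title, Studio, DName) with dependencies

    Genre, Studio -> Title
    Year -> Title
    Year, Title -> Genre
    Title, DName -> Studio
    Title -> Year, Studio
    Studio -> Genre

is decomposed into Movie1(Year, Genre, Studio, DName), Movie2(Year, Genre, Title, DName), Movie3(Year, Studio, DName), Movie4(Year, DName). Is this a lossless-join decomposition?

Chase test. Columns are Year, Genre, Title, Studio, DName; row i has aⱼ where attribute j ∈ Moviei, else bᵢⱼ.
Initial tableau (one row per fragment):
  row 1: a1 a2 b13 a4 a5
  row 2: a1 a2 a3 b24 a5
  row 3: a1 b32 b33 a4 a5
  row 4: a1 b42 b43 b44 a5
Rows 1 and 2 agree on Year; apply Year→Title and equate their Title entries.
Rows 1 and 3 agree on Year; apply Year→Title and equate their Title entries.
Rows 1 and 4 agree on Year; apply Year→Title and equate their Title entries.
Rows 1 and 3 agree on Year, Title; apply Year, Title→Genre and equate their Genre entries.
Rows 1 and 4 agree on Year, Title; apply Year, Title→Genre and equate their Genre entries.
Rows 1 and 2 agree on Title, DName; apply Title, DName→Studio and equate their Studio entries.
Rows 1 and 4 agree on Title, DName; apply Title, DName→Studio and equate their Studio entries.
Row 1 is now all distinguished symbols — the join is lossless.

Yes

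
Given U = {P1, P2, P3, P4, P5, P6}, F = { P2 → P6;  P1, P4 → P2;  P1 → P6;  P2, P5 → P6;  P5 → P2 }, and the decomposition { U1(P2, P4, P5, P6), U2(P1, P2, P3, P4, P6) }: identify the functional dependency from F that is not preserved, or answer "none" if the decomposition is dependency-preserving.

none

P2 → P6 lies within U1.
P1, P4 → P2 lies within U2.
P1 → P6 lies within U2.
P2, P5 → P6 lies within U1.
P5 → P2 lies within U1.
Every dependency is enforceable on the fragments, so the decomposition is dependency-preserving.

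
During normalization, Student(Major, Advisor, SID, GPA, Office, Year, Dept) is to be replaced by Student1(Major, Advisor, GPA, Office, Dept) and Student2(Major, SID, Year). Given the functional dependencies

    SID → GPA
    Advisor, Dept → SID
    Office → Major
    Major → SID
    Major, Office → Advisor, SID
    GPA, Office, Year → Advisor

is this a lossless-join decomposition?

No

Common attributes: Student1 ∩ Student2 = {Major}.
Closure of {Major}: Major → SID applies, adding SID; SID → GPA applies, adding GPA. So (Major)⁺ = {Major, SID, GPA}.
The closure contains neither all of Student1 = {Major, Advisor, GPA, Office, Dept} nor all of Student2 = {Major, SID, Year}, so the common attributes are not a superkey of either fragment. The join is lossy.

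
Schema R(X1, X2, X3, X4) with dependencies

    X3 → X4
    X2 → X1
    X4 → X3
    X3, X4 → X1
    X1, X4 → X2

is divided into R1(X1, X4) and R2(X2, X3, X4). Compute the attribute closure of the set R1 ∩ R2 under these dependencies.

R1 ∩ R2 = {X4}.
X4 → X3 applies, adding X3
X3, X4 → X1 applies, adding X1
X1, X4 → X2 applies, adding X2
Closure: {X1, X2, X3, X4}.

X1, X2, X3, X4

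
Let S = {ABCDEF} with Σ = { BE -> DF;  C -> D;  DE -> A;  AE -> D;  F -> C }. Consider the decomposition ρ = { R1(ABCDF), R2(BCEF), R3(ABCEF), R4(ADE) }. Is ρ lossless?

Yes

Chase test. Columns are ABCDEF; row i has aⱼ where attribute j ∈ Ri, else bᵢⱼ.
Initial tableau (one row per fragment):
  row 1: a1 a2 a3 a4 b15 a6
  row 2: b21 a2 a3 b24 a5 a6
  row 3: a1 a2 a3 b34 a5 a6
  row 4: a1 b42 b43 a4 a5 b46
Rows 2 and 3 agree on BE; apply BE→DF and equate their DF entries.
Rows 1 and 2 agree on C; apply C→D and equate their D entries.
Rows 2 and 3 agree on DE; apply DE→A and equate their A entries.
Row 2 is now all distinguished symbols — the join is lossless.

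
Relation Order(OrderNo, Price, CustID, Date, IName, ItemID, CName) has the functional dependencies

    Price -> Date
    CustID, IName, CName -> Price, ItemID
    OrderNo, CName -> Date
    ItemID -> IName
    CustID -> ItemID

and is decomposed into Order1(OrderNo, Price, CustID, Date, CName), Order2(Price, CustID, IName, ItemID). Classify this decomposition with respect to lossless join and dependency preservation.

Lossless test: (Price, CustID)⁺ = {Price, CustID, Date, IName, ItemID}, which contains all of one fragment — lossless.
Dependency preservation: CustID, IName, CName → Price, ItemID is not contained in any single fragment, but the restricted closure of its left-hand side across the fragments still reaches the right-hand side; the remaining FDs each lie inside some fragment. All dependencies are preserved.

lossless and dependency-preserving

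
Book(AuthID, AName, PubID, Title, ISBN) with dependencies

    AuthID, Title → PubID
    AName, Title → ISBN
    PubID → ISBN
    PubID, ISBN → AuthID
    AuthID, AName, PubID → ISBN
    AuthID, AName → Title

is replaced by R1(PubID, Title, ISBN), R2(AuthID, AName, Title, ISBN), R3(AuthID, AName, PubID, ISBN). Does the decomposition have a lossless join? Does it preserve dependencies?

Lossless test (chase): Rows 1 and 3 agree on PubID, ISBN; apply PubID, ISBN→AuthID and equate their AuthID entries. Rows 2 and 3 agree on AuthID, AName; apply AuthID, AName→Title and equate their Title entries. Rows 1 and 2 agree on AuthID, Title; apply AuthID, Title→PubID and equate their PubID entries. Row 2 is now all distinguished symbols — the join is lossless.
Dependency preservation: the restricted closure of {AuthID, Title} across the fragments never reaches {PubID}, so AuthID, Title → PubID cannot be enforced without a join — not preserved.

lossless but not dependency-preserving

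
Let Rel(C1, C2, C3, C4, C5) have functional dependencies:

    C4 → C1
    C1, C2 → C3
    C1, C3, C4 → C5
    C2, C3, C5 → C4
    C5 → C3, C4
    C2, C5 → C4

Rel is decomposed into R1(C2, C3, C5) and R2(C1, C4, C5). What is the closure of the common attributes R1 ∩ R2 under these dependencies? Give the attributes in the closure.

C1, C3, C4, C5

R1 ∩ R2 = {C5}.
C5 → C3, C4 applies, adding C3, C4
C4 → C1 applies, adding C1
Closure: {C1, C3, C4, C5}.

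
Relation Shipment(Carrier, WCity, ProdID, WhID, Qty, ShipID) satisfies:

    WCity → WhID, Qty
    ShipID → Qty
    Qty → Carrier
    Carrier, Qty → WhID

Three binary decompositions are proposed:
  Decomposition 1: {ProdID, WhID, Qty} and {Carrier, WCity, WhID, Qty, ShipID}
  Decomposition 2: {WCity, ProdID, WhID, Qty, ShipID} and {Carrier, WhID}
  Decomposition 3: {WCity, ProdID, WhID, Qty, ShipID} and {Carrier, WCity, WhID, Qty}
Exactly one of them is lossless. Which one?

Decomposition 1: common = {WhID, Qty}, closure = {Carrier, WhID, Qty} → lossy.
Decomposition 2: common = {WhID}, closure = {WhID} → lossy.
Decomposition 3: common = {WCity, WhID, Qty}, closure = {Carrier, WCity, WhID, Qty} → lossless.

Decomposition 3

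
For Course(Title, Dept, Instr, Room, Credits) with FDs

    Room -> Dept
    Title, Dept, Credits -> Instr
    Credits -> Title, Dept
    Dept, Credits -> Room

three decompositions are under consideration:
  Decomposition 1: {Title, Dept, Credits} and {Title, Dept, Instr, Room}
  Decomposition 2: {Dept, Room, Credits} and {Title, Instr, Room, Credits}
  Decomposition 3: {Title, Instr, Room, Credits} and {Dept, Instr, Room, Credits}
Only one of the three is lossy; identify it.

Decomposition 1

Decomposition 1: common = {Title, Dept}, closure = {Title, Dept} → lossy.
Decomposition 2: common = {Room, Credits}, closure = {Title, Dept, Instr, Room, Credits} → lossless.
Decomposition 3: common = {Instr, Room, Credits}, closure = {Title, Dept, Instr, Room, Credits} → lossless.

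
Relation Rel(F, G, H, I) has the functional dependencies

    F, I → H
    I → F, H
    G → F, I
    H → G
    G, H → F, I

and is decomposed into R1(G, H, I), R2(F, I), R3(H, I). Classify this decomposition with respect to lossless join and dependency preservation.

Lossless test (chase): Rows 1 and 2 agree on I; apply I→F, H and equate their F, H entries. Rows 1 and 3 agree on I; apply I→F, H and equate their F, H entries. Rows 1 and 2 agree on H; apply H→G and equate their G entries. Rows 1 and 3 agree on H; apply H→G and equate their G entries. Row 1 is now all distinguished symbols — the join is lossless.
Dependency preservation: F, I → H; I → F, H; G → F, I; G, H → F, I are not contained in any single fragment, but the restricted closure of each left-hand side across the fragments still reaches the right-hand side; the remaining FDs each lie inside some fragment. All dependencies are preserved.

lossless and dependency-preserving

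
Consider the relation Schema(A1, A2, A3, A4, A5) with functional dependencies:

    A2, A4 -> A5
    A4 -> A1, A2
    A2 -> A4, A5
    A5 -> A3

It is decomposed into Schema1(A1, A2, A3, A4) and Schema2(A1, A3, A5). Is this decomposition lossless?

Common attributes: Schema1 ∩ Schema2 = {A1, A3}.
No dependency enlarges {A1, A3}, so (A1, A3)⁺ = {A1, A3}.
The closure contains neither all of Schema1 = {A1, A2, A3, A4} nor all of Schema2 = {A1, A3, A5}, so the common attributes are not a superkey of either fragment. The join is lossy.

No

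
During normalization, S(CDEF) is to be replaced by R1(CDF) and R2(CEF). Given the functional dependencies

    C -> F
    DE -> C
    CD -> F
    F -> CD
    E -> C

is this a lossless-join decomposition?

Yes

Common attributes: R1 ∩ R2 = {CF}.
Closure of {CF}: F → CD applies, adding D. So (CF)⁺ = {CDF}.
This closure contains every attribute of R1, so R1 ∩ R2 → R1. The join is lossless.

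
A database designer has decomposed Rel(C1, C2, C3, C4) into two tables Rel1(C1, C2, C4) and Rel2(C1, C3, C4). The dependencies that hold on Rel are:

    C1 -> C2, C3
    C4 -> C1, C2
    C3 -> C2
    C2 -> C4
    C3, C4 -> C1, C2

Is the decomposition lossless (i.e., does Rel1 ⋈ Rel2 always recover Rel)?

Yes

Common attributes: Rel1 ∩ Rel2 = {C1, C4}.
Closure of {C1, C4}: C1 → C2, C3 applies, adding C2, C3. So (C1, C4)⁺ = {C1, C2, C3, C4}.
This closure contains every attribute of Rel1, so Rel1 ∩ Rel2 → Rel1. The join is lossless.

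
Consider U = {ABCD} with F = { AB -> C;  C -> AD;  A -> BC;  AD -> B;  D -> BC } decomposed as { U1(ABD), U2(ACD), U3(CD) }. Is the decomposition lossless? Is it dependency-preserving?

lossless and dependency-preserving

Lossless test (chase): Rows 2 and 3 agree on C; apply C→AD and equate their AD entries. Rows 1 and 2 agree on A; apply A→BC and equate their BC entries. Rows 1 and 3 agree on A; apply A→BC and equate their BC entries. Row 1 is now all distinguished symbols — the join is lossless.
Dependency preservation: AB → C; A → BC; D → BC are not contained in any single fragment, but the restricted closure of each left-hand side across the fragments still reaches the right-hand side; the remaining FDs each lie inside some fragment. All dependencies are preserved.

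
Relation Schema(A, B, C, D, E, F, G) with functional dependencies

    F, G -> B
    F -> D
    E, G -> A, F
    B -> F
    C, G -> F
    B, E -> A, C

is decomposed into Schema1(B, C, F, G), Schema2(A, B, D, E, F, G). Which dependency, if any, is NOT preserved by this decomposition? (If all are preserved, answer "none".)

Check B, E → A, C: no single fragment contains all of {A, B, C, E}, and the restricted closure of {B, E} across the fragments never reaches {A, C}.
F, G → B is preserved.
F → D is preserved.
E, G → A, F is preserved.
B → F is preserved.
C, G → F is preserved.

B, E -> A, C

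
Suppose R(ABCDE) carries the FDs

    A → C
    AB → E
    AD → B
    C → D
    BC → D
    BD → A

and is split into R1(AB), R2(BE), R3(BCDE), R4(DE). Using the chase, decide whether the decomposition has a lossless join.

No

Chase test. Columns are ABCDE; row i has aⱼ where attribute j ∈ Ri, else bᵢⱼ.
Initial tableau (one row per fragment):
  row 1: a1 a2 b13 b14 b15
  row 2: b21 a2 b23 b24 a5
  row 3: b31 a2 a3 a4 a5
  row 4: b41 b42 b43 a4 a5
No row becomes fully distinguished — the join is lossy.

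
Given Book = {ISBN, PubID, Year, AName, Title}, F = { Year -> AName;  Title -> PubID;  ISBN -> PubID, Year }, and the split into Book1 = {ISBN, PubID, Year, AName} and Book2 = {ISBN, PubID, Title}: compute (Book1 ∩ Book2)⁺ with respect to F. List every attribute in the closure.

ISBN, PubID, Year, AName

Book1 ∩ Book2 = {ISBN, PubID}.
ISBN → PubID, Year applies, adding Year
Year → AName applies, adding AName
Closure: {ISBN, PubID, Year, AName}.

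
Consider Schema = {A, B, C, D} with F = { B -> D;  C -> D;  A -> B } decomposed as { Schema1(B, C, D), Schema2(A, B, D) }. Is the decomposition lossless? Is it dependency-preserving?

Lossless test: (B, D)⁺ = {B, D}, which is a superkey of neither fragment — lossy.
Dependency preservation: every FD's attributes lie within a single fragment, so each can be enforced locally — preserved.

lossy but dependency-preserving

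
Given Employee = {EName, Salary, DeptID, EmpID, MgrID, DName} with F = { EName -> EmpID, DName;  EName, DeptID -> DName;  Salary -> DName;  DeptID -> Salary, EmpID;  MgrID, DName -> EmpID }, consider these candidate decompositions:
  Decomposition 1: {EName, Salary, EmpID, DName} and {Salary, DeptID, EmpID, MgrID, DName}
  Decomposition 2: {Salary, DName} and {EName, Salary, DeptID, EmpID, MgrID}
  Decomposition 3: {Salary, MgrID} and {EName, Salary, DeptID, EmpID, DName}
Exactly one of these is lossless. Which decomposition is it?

Decomposition 1: common = {Salary, EmpID, DName}, closure = {Salary, EmpID, DName} → lossy.
Decomposition 2: common = {Salary}, closure = {Salary, DName} → lossless.
Decomposition 3: common = {Salary}, closure = {Salary, DName} → lossy.

Decomposition 2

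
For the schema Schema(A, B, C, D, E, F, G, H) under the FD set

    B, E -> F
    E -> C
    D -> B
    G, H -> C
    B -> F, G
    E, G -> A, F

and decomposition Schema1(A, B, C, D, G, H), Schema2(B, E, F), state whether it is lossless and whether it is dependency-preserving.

lossy and not dependency-preserving

Lossless test: (B)⁺ = {B, F, G}, which is a superkey of neither fragment — lossy.
Dependency preservation: the restricted closure of {E} across the fragments never reaches {C}, so E → C cannot be enforced without a join — not preserved.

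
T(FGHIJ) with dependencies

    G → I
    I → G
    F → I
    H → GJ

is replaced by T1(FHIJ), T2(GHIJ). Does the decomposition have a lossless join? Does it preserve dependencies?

lossless and dependency-preserving

Lossless test: (HIJ)⁺ = {GHIJ}, which contains all of one fragment — lossless.
Dependency preservation: every FD's attributes lie within a single fragment, so each can be enforced locally — preserved.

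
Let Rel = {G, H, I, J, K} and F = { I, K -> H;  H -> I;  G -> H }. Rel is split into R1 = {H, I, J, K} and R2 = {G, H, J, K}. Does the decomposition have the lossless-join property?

Yes

Common attributes: R1 ∩ R2 = {H, J, K}.
Closure of {H, J, K}: H → I applies, adding I. So (H, J, K)⁺ = {H, I, J, K}.
This closure contains every attribute of R1, so R1 ∩ R2 → R1. The join is lossless.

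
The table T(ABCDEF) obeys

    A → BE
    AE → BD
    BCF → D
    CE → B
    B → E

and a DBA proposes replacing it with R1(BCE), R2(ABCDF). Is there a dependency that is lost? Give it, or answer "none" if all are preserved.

none

A → BE: restricted closure across fragments reaches BE.
AE → BD: restricted closure across fragments reaches BD.
BCF → D lies within R2.
CE → B lies within R1.
B → E lies within R1.
Every dependency is enforceable on the fragments, so the decomposition is dependency-preserving.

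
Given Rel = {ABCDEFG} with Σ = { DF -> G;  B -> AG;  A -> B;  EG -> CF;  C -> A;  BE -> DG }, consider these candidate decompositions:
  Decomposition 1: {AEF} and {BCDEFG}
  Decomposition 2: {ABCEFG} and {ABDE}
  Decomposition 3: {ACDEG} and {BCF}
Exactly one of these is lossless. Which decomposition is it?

Decomposition 2

Decomposition 1: common = {EF}, closure = {EF} → lossy.
Decomposition 2: common = {ABE}, closure = {ABCDEFG} → lossless.
Decomposition 3: common = {C}, closure = {ABCG} → lossy.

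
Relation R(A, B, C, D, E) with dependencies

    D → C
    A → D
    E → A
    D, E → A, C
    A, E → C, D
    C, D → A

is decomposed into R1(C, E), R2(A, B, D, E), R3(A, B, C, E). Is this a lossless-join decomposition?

Yes

Chase test. Columns are A, B, C, D, E; row i has aⱼ where attribute j ∈ Ri, else bᵢⱼ.
Initial tableau (one row per fragment):
  row 1: b11 b12 a3 b14 a5
  row 2: a1 a2 b23 a4 a5
  row 3: a1 a2 a3 b34 a5
Rows 2 and 3 agree on A; apply A→D and equate their D entries.
Rows 1 and 2 agree on E; apply E→A and equate their A entries.
Rows 2 and 3 agree on D, E; apply D, E→A, C and equate their A, C entries.
Rows 1 and 2 agree on A, E; apply A, E→C, D and equate their C, D entries.
Row 2 is now all distinguished symbols — the join is lossless.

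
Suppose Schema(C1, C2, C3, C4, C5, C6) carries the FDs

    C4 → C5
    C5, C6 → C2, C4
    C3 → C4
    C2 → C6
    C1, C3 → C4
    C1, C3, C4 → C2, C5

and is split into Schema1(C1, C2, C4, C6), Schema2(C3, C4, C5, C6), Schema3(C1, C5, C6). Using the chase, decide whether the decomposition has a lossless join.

Chase test. Columns are C1, C2, C3, C4, C5, C6; row i has aⱼ where attribute j ∈ Schemai, else bᵢⱼ.
Initial tableau (one row per fragment):
  row 1: a1 a2 b13 a4 b15 a6
  row 2: b21 b22 a3 a4 a5 a6
  row 3: a1 b32 b33 b34 a5 a6
Rows 1 and 2 agree on C4; apply C4→C5 and equate their C5 entries.
Rows 1 and 2 agree on C5, C6; apply C5, C6→C2, C4 and equate their C2, C4 entries.
Rows 1 and 3 agree on C5, C6; apply C5, C6→C2, C4 and equate their C2, C4 entries.
No row becomes fully distinguished — the join is lossy.

No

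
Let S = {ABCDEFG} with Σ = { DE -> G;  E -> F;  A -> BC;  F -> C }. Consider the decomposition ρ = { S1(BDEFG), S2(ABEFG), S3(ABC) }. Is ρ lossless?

Chase test. Columns are ABCDEFG; row i has aⱼ where attribute j ∈ Si, else bᵢⱼ.
Initial tableau (one row per fragment):
  row 1: b11 a2 b13 a4 a5 a6 a7
  row 2: a1 a2 b23 b24 a5 a6 a7
  row 3: a1 a2 a3 b34 b35 b36 b37
Rows 2 and 3 agree on A; apply A→BC and equate their BC entries.
Rows 1 and 2 agree on F; apply F→C and equate their C entries.
No row becomes fully distinguished — the join is lossy.

No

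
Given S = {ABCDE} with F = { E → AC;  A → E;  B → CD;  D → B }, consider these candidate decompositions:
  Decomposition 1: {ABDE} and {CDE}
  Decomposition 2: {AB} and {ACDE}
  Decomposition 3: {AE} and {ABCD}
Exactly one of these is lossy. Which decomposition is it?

Decomposition 2

Decomposition 1: common = {DE}, closure = {ABCDE} → lossless.
Decomposition 2: common = {A}, closure = {ACE} → lossy.
Decomposition 3: common = {A}, closure = {ACE} → lossless.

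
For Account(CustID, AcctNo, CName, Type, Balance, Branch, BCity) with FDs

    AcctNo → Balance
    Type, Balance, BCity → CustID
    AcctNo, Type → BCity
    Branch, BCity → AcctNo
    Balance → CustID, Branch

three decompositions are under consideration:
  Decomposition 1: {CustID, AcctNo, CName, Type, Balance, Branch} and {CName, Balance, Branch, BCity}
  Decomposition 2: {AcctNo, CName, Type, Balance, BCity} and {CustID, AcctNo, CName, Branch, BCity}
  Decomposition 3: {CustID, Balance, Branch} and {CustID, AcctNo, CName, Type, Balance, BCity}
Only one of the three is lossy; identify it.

Decomposition 1

Decomposition 1: common = {CName, Balance, Branch}, closure = {CustID, CName, Balance, Branch} → lossy.
Decomposition 2: common = {AcctNo, CName, BCity}, closure = {CustID, AcctNo, CName, Balance, Branch, BCity} → lossless.
Decomposition 3: common = {CustID, Balance}, closure = {CustID, Balance, Branch} → lossless.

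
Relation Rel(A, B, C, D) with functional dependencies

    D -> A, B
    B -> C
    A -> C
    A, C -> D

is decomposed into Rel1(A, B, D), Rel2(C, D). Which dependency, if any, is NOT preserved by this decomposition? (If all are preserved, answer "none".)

B -> C

Check B → C: no single fragment contains all of {B, C}, and the restricted closure of {B} across the fragments never reaches {C}.
D → A, B is preserved.
A → C is preserved.
A, C → D is preserved.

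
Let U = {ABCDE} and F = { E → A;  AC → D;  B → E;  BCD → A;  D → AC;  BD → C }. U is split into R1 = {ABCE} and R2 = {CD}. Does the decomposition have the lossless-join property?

No

Common attributes: R1 ∩ R2 = {C}.
No dependency enlarges {C}, so (C)⁺ = {C}.
The closure contains neither all of R1 = {ABCE} nor all of R2 = {CD}, so the common attributes are not a superkey of either fragment. The join is lossy.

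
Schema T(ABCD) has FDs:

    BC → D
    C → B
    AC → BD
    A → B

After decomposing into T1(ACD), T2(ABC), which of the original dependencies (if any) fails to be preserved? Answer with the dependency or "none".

none

BC → D: restricted closure across fragments reaches D.
C → B lies within T2.
AC → BD: restricted closure across fragments reaches BD.
A → B lies within T2.
Every dependency is enforceable on the fragments, so the decomposition is dependency-preserving.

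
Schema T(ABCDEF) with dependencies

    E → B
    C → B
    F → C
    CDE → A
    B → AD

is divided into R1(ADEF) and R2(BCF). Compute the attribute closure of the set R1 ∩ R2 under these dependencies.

ABCDF

R1 ∩ R2 = {F}.
F → C applies, adding C
C → B applies, adding B
B → AD applies, adding AD
Closure: {ABCDF}.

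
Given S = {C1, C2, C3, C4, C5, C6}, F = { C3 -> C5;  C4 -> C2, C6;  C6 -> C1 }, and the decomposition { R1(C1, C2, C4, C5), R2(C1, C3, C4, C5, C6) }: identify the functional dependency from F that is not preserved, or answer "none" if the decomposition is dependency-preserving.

none

C3 → C5 lies within R2.
C4 → C2, C6: restricted closure across fragments reaches C2, C6.
C6 → C1 lies within R2.
Every dependency is enforceable on the fragments, so the decomposition is dependency-preserving.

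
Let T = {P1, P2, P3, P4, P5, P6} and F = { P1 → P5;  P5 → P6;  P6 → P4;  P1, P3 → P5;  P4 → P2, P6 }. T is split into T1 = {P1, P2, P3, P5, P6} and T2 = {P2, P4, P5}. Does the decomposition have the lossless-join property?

Yes

Common attributes: T1 ∩ T2 = {P2, P5}.
Closure of {P2, P5}: P5 → P6 applies, adding P6; P6 → P4 applies, adding P4. So (P2, P5)⁺ = {P2, P4, P5, P6}.
This closure contains every attribute of T2, so T1 ∩ T2 → T2. The join is lossless.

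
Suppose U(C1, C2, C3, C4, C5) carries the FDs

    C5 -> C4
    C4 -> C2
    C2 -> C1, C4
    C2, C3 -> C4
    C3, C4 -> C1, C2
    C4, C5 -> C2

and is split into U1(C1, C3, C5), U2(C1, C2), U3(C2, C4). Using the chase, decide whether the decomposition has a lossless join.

Chase test. Columns are C1, C2, C3, C4, C5; row i has aⱼ where attribute j ∈ Ui, else bᵢⱼ.
Initial tableau (one row per fragment):
  row 1: a1 b12 a3 b14 a5
  row 2: a1 a2 b23 b24 b25
  row 3: b31 a2 b33 a4 b35
Rows 2 and 3 agree on C2; apply C2→C1, C4 and equate their C1, C4 entries.
No row becomes fully distinguished — the join is lossy.

No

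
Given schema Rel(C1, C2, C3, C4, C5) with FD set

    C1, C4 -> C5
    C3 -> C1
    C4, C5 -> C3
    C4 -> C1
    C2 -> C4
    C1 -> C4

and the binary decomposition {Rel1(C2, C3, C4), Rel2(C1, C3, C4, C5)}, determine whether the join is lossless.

Yes

Common attributes: Rel1 ∩ Rel2 = {C3, C4}.
Closure of {C3, C4}: C3 → C1 applies, adding C1; C1, C4 → C5 applies, adding C5. So (C3, C4)⁺ = {C1, C3, C4, C5}.
This closure contains every attribute of Rel2, so Rel1 ∩ Rel2 → Rel2. The join is lossless.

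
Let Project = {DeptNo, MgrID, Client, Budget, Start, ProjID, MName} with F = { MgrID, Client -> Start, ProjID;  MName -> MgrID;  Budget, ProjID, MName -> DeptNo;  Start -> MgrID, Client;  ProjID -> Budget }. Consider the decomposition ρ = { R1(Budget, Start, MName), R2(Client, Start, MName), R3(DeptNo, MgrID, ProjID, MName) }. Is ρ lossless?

No

Chase test. Columns are DeptNo, MgrID, Client, Budget, Start, ProjID, MName; row i has aⱼ where attribute j ∈ Ri, else bᵢⱼ.
Initial tableau (one row per fragment):
  row 1: b11 b12 b13 a4 a5 b16 a7
  row 2: b21 b22 a3 b24 a5 b26 a7
  row 3: a1 a2 b33 b34 b35 a6 a7
Rows 1 and 2 agree on MName; apply MName→MgrID and equate their MgrID entries.
Rows 1 and 3 agree on MName; apply MName→MgrID and equate their MgrID entries.
Rows 1 and 2 agree on Start; apply Start→MgrID, Client and equate their MgrID, Client entries.
Rows 1 and 2 agree on MgrID, Client; apply MgrID, Client→Start, ProjID and equate their Start, ProjID entries.
Rows 1 and 2 agree on ProjID; apply ProjID→Budget and equate their Budget entries.
Rows 1 and 2 agree on Budget, ProjID, MName; apply Budget, ProjID, MName→DeptNo and equate their DeptNo entries.
No row becomes fully distinguished — the join is lossy.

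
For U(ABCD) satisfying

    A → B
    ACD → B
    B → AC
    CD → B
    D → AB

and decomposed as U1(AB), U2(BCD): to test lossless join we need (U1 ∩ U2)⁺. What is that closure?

U1 ∩ U2 = {B}.
B → AC applies, adding AC
Closure: {ABC}.

ABC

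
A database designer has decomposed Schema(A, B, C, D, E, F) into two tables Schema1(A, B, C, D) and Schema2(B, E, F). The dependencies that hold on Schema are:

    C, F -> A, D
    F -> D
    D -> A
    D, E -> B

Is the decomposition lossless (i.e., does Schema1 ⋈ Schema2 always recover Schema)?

No

Common attributes: Schema1 ∩ Schema2 = {B}.
No dependency enlarges {B}, so (B)⁺ = {B}.
The closure contains neither all of Schema1 = {A, B, C, D} nor all of Schema2 = {B, E, F}, so the common attributes are not a superkey of either fragment. The join is lossy.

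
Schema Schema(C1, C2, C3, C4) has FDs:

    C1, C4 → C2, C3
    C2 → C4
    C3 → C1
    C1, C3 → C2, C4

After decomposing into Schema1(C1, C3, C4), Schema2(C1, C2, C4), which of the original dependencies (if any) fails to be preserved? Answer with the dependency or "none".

none

C1, C4 → C2, C3: restricted closure across fragments reaches C2, C3.
C2 → C4 lies within Schema2.
C3 → C1 lies within Schema1.
C1, C3 → C2, C4: restricted closure across fragments reaches C2, C4.
Every dependency is enforceable on the fragments, so the decomposition is dependency-preserving.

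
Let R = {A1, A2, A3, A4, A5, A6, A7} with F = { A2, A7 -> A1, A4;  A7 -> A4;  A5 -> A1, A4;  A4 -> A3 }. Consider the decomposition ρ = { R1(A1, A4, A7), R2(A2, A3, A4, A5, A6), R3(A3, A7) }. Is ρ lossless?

No

Chase test. Columns are A1, A2, A3, A4, A5, A6, A7; row i has aⱼ where attribute j ∈ Ri, else bᵢⱼ.
Initial tableau (one row per fragment):
  row 1: a1 b12 b13 a4 b15 b16 a7
  row 2: b21 a2 a3 a4 a5 a6 b27
  row 3: b31 b32 a3 b34 b35 b36 a7
Rows 1 and 3 agree on A7; apply A7→A4 and equate their A4 entries.
Rows 1 and 2 agree on A4; apply A4→A3 and equate their A3 entries.
No row becomes fully distinguished — the join is lossy.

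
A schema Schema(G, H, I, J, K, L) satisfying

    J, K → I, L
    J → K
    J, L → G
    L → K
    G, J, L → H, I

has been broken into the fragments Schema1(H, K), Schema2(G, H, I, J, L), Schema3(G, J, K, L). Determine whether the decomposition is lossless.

Chase test. Columns are G, H, I, J, K, L; row i has aⱼ where attribute j ∈ Schemai, else bᵢⱼ.
Initial tableau (one row per fragment):
  row 1: b11 a2 b13 b14 a5 b16
  row 2: a1 a2 a3 a4 b25 a6
  row 3: a1 b32 b33 a4 a5 a6
Rows 2 and 3 agree on J; apply J→K and equate their K entries.
Rows 2 and 3 agree on G, J, L; apply G, J, L→H, I and equate their H, I entries.
Row 2 is now all distinguished symbols — the join is lossless.

Yes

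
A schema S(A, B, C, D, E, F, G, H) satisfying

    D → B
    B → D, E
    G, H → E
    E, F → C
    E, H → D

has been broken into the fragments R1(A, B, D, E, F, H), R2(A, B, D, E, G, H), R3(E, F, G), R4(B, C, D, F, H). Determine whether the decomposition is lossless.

Chase test. Columns are A, B, C, D, E, F, G, H; row i has aⱼ where attribute j ∈ Ri, else bᵢⱼ.
Initial tableau (one row per fragment):
  row 1: a1 a2 b13 a4 a5 a6 b17 a8
  row 2: a1 a2 b23 a4 a5 b26 a7 a8
  row 3: b31 b32 b33 b34 a5 a6 a7 b38
  row 4: b41 a2 a3 a4 b45 a6 b47 a8
Rows 1 and 4 agree on B; apply B→D, E and equate their D, E entries.
Rows 1 and 3 agree on E, F; apply E, F→C and equate their C entries.
Rows 1 and 4 agree on E, F; apply E, F→C and equate their C entries.
No row becomes fully distinguished — the join is lossy.

No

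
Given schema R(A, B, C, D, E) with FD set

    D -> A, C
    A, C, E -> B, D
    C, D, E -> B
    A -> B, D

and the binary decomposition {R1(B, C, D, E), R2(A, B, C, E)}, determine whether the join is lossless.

Common attributes: R1 ∩ R2 = {B, C, E}.
No dependency enlarges {B, C, E}, so (B, C, E)⁺ = {B, C, E}.
The closure contains neither all of R1 = {B, C, D, E} nor all of R2 = {A, B, C, E}, so the common attributes are not a superkey of either fragment. The join is lossy.

No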